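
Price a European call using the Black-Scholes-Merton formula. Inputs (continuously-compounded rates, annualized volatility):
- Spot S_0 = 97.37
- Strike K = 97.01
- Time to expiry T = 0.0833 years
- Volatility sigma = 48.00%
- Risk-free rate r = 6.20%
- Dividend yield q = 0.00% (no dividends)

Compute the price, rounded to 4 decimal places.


d1 = (ln(S/K) + (r - q + 0.5*sigma^2) * T) / (sigma * sqrt(T)) = 0.13328523
d2 = d1 - sigma * sqrt(T) = -0.00525112
exp(-rT) = 0.99484871; exp(-qT) = 1.00000000
C = S_0 * exp(-qT) * N(d1) - K * exp(-rT) * N(d2)
N(d1) = 0.55301610; N(d2) = 0.49790512
C = 97.3700 * 1.00000000 * 0.55301610 - 97.0100 * 0.99484871 * 0.49790512 = 5.7942

Answer: Price = 5.7942


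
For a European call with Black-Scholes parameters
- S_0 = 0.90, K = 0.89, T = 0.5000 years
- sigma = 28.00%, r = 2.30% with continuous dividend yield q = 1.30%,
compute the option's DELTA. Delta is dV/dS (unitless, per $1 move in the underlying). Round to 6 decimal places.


Answer: Delta = 0.567988

Derivation:
d1 = 0.1806824531; d2 = -0.0173074456
phi(d1) = 0.3924831755; exp(-qT) = 0.9935210793; exp(-rT) = 0.9885658722
N(d1) = 0.5716915838
Delta = exp(-qT) * N(d1) = 0.9935210793 * 0.5716915838 = 0.567988


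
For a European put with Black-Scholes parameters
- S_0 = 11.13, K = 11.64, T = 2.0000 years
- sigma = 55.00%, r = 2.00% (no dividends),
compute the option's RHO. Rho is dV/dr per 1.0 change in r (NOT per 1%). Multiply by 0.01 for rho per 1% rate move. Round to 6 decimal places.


d1 = 0.3827334028; d2 = -0.3950840565
phi(d1) = 0.3707671794; exp(-qT) = 1.0000000000; exp(-rT) = 0.9607894392
N(-d2) = 0.6536095726
Rho = -K*T*exp(-rT)*N(-d2) = -11.6400 * 2.0000 * 0.9607894392 * 0.6536095726 = -14.619402

Answer: Rho = -14.619402


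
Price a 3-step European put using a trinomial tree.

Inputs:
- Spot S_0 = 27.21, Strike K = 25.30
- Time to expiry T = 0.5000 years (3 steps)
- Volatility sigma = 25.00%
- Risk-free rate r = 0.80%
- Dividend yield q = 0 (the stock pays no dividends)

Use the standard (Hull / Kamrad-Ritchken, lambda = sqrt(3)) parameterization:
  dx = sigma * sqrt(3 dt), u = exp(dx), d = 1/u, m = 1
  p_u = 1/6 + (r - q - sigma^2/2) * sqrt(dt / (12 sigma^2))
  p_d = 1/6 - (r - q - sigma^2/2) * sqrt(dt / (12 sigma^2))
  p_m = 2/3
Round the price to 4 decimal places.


Answer: Price = V(0,0) = 1.0673

Derivation:
dt = T/N = 0.166667; dx = sigma*sqrt(3*dt) = 0.176777
u = exp(dx) = 1.193365; d = 1/u = 0.837967
p_u = 0.155707, p_m = 0.666667, p_d = 0.177627
Discount per step: exp(-r*dt) = 0.998668
Stock lattice S(k, j) with j the centered position index:
  k=0: S(0,+0) = 27.2100
  k=1: S(1,-1) = 22.8011; S(1,+0) = 27.2100; S(1,+1) = 32.4715
  k=2: S(2,-2) = 19.1065; S(2,-1) = 22.8011; S(2,+0) = 27.2100; S(2,+1) = 32.4715; S(2,+2) = 38.7503
  k=3: S(3,-3) = 16.0107; S(3,-2) = 19.1065; S(3,-1) = 22.8011; S(3,+0) = 27.2100; S(3,+1) = 32.4715; S(3,+2) = 38.7503; S(3,+3) = 46.2432
Terminal payoffs V(N, j) = max(K - S_T, 0):
  V(3,-3) = 9.289345; V(3,-2) = 6.193451; V(3,-1) = 2.498921; V(3,+0) = 0.000000; V(3,+1) = 0.000000; V(3,+2) = 0.000000; V(3,+3) = 0.000000
Backward induction: V(k, j) = exp(-r*dt) * [p_u * V(k+1, j+1) + p_m * V(k+1, j) + p_d * V(k+1, j-1)]
  V(2,-2) = exp(-r*dt) * [p_u*2.498921 + p_m*6.193451 + p_d*9.289345] = 6.159884
  V(2,-1) = exp(-r*dt) * [p_u*0.000000 + p_m*2.498921 + p_d*6.193451] = 2.762385
  V(2,+0) = exp(-r*dt) * [p_u*0.000000 + p_m*0.000000 + p_d*2.498921] = 0.443284
  V(2,+1) = exp(-r*dt) * [p_u*0.000000 + p_m*0.000000 + p_d*0.000000] = 0.000000
  V(2,+2) = exp(-r*dt) * [p_u*0.000000 + p_m*0.000000 + p_d*0.000000] = 0.000000
  V(1,-1) = exp(-r*dt) * [p_u*0.443284 + p_m*2.762385 + p_d*6.159884] = 3.000769
  V(1,+0) = exp(-r*dt) * [p_u*0.000000 + p_m*0.443284 + p_d*2.762385] = 0.785149
  V(1,+1) = exp(-r*dt) * [p_u*0.000000 + p_m*0.000000 + p_d*0.443284] = 0.078634
  V(0,+0) = exp(-r*dt) * [p_u*0.078634 + p_m*0.785149 + p_d*3.000769] = 1.067269


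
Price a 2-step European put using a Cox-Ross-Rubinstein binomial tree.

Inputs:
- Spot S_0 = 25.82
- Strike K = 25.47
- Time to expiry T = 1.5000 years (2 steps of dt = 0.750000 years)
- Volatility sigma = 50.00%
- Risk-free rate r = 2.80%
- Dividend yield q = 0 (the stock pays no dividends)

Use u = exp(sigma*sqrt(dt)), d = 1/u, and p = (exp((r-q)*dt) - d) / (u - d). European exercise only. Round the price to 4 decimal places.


dt = T/N = 0.750000
u = exp(sigma*sqrt(dt)) = 1.541896; d = 1/u = 0.648552
p = (exp((r-q)*dt) - d) / (u - d) = 0.417163
Discount per step: exp(-r*dt) = 0.979219
Stock lattice S(k, i) with i counting down-moves:
  k=0: S(0,0) = 25.8200
  k=1: S(1,0) = 39.8117; S(1,1) = 16.7456
  k=2: S(2,0) = 61.3856; S(2,1) = 25.8200; S(2,2) = 10.8604
Terminal payoffs V(N, i) = max(K - S_T, 0):
  V(2,0) = 0.000000; V(2,1) = 0.000000; V(2,2) = 14.609591
Backward induction: V(k, i) = exp(-r*dt) * [p * V(k+1, i) + (1-p) * V(k+1, i+1)].
  V(1,0) = exp(-r*dt) * [p*0.000000 + (1-p)*0.000000] = 0.000000
  V(1,1) = exp(-r*dt) * [p*0.000000 + (1-p)*14.609591] = 8.338061
  V(0,0) = exp(-r*dt) * [p*0.000000 + (1-p)*8.338061] = 4.758741

Answer: Price = V(0,0) = 4.7587


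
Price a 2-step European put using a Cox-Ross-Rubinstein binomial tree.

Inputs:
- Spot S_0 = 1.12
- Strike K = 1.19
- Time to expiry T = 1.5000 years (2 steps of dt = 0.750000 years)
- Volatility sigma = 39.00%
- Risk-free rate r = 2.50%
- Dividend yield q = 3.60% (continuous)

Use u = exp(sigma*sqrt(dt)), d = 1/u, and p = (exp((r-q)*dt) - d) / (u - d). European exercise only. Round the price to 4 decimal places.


Answer: Price = V(0,0) = 0.2443

Derivation:
dt = T/N = 0.750000
u = exp(sigma*sqrt(dt)) = 1.401790; d = 1/u = 0.713374
p = (exp((r-q)*dt) - d) / (u - d) = 0.404421
Discount per step: exp(-r*dt) = 0.981425
Stock lattice S(k, i) with i counting down-moves:
  k=0: S(0,0) = 1.1200
  k=1: S(1,0) = 1.5700; S(1,1) = 0.7990
  k=2: S(2,0) = 2.2008; S(2,1) = 1.1200; S(2,2) = 0.5700
Terminal payoffs V(N, i) = max(K - S_T, 0):
  V(2,0) = 0.000000; V(2,1) = 0.070000; V(2,2) = 0.620030
Backward induction: V(k, i) = exp(-r*dt) * [p * V(k+1, i) + (1-p) * V(k+1, i+1)].
  V(1,0) = exp(-r*dt) * [p*0.000000 + (1-p)*0.070000] = 0.040916
  V(1,1) = exp(-r*dt) * [p*0.070000 + (1-p)*0.620030] = 0.390201
  V(0,0) = exp(-r*dt) * [p*0.040916 + (1-p)*0.390201] = 0.244318


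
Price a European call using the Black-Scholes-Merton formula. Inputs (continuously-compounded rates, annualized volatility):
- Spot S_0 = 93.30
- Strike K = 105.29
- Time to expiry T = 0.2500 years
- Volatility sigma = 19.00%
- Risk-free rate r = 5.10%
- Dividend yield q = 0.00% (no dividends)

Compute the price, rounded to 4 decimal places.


Answer: Price = 0.5943

Derivation:
d1 = (ln(S/K) + (r - q + 0.5*sigma^2) * T) / (sigma * sqrt(T)) = -1.09090358
d2 = d1 - sigma * sqrt(T) = -1.18590358
exp(-rT) = 0.98733094; exp(-qT) = 1.00000000
C = S_0 * exp(-qT) * N(d1) - K * exp(-rT) * N(d2)
N(d1) = 0.13765766; N(d2) = 0.11783019
C = 93.3000 * 1.00000000 * 0.13765766 - 105.2900 * 0.98733094 * 0.11783019 = 0.5943


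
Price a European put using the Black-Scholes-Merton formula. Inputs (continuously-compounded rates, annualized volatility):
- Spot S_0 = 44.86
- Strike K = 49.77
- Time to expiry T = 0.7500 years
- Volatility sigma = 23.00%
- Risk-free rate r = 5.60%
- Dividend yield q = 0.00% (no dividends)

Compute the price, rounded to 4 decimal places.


d1 = (ln(S/K) + (r - q + 0.5*sigma^2) * T) / (sigma * sqrt(T)) = -0.21100076
d2 = d1 - sigma * sqrt(T) = -0.41018660
exp(-rT) = 0.95886978; exp(-qT) = 1.00000000
P = K * exp(-rT) * N(-d2) - S_0 * exp(-qT) * N(-d1)
N(-d1) = 0.58355666; N(-d2) = 0.65916547
P = 49.7700 * 0.95886978 * 0.65916547 - 44.8600 * 1.00000000 * 0.58355666 = 5.2790

Answer: Price = 5.2790


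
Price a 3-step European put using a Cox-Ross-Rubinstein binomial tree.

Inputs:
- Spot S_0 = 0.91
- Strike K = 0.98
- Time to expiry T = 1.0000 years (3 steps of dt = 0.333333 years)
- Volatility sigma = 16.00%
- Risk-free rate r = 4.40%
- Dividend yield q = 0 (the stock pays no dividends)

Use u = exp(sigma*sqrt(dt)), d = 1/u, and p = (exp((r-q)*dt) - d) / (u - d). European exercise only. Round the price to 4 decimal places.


dt = T/N = 0.333333
u = exp(sigma*sqrt(dt)) = 1.096777; d = 1/u = 0.911762
p = (exp((r-q)*dt) - d) / (u - d) = 0.556779
Discount per step: exp(-r*dt) = 0.985440
Stock lattice S(k, i) with i counting down-moves:
  k=0: S(0,0) = 0.9100
  k=1: S(1,0) = 0.9981; S(1,1) = 0.8297
  k=2: S(2,0) = 1.0947; S(2,1) = 0.9100; S(2,2) = 0.7565
  k=3: S(3,0) = 1.2006; S(3,1) = 0.9981; S(3,2) = 0.8297; S(3,3) = 0.6897
Terminal payoffs V(N, i) = max(K - S_T, 0):
  V(3,0) = 0.000000; V(3,1) = 0.000000; V(3,2) = 0.150296; V(3,3) = 0.290259
Backward induction: V(k, i) = exp(-r*dt) * [p * V(k+1, i) + (1-p) * V(k+1, i+1)].
  V(2,0) = exp(-r*dt) * [p*0.000000 + (1-p)*0.000000] = 0.000000
  V(2,1) = exp(-r*dt) * [p*0.000000 + (1-p)*0.150296] = 0.065645
  V(2,2) = exp(-r*dt) * [p*0.150296 + (1-p)*0.290259] = 0.209239
  V(1,0) = exp(-r*dt) * [p*0.000000 + (1-p)*0.065645] = 0.028671
  V(1,1) = exp(-r*dt) * [p*0.065645 + (1-p)*0.209239] = 0.127406
  V(0,0) = exp(-r*dt) * [p*0.028671 + (1-p)*0.127406] = 0.071378

Answer: Price = V(0,0) = 0.0714


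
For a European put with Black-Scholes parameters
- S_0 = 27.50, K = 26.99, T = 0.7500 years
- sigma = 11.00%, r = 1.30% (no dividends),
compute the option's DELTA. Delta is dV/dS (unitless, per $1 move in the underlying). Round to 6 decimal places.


d1 = 0.3464844575; d2 = 0.2512216631
phi(d1) = 0.3757000201; exp(-qT) = 1.0000000000; exp(-rT) = 0.9902973771
N(-d1) = 0.3644893314
Delta = -exp(-qT) * N(-d1) = -1.0000000000 * 0.3644893314 = -0.364489

Answer: Delta = -0.364489


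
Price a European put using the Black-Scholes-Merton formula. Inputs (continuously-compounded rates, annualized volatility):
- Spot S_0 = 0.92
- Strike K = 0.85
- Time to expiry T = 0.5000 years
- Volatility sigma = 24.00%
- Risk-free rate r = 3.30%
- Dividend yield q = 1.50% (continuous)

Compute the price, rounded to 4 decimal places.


d1 = (ln(S/K) + (r - q + 0.5*sigma^2) * T) / (sigma * sqrt(T)) = 0.60420696
d2 = d1 - sigma * sqrt(T) = 0.43450133
exp(-rT) = 0.98363538; exp(-qT) = 0.99252805
P = K * exp(-rT) * N(-d2) - S_0 * exp(-qT) * N(-d1)
N(-d1) = 0.27285303; N(-d2) = 0.33196222
P = 0.8500 * 0.98363538 * 0.33196222 - 0.9200 * 0.99252805 * 0.27285303 = 0.0284

Answer: Price = 0.0284


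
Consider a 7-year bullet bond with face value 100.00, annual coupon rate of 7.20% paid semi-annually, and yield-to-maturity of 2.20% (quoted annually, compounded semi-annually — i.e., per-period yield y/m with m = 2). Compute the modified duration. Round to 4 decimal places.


Coupon per period c = face * coupon_rate / m = 3.600000
Periods per year m = 2; per-period yield y/m = 0.011000
Number of cashflows N = 14
Cashflows (t years, CF_t, discount factor 1/(1+y/m)^(m*t), PV):
  t = 0.5000: CF_t = 3.600000, DF = 0.989120, PV = 3.560831
  t = 1.0000: CF_t = 3.600000, DF = 0.978358, PV = 3.522088
  t = 1.5000: CF_t = 3.600000, DF = 0.967713, PV = 3.483766
  t = 2.0000: CF_t = 3.600000, DF = 0.957184, PV = 3.445862
  t = 2.5000: CF_t = 3.600000, DF = 0.946769, PV = 3.408370
  t = 3.0000: CF_t = 3.600000, DF = 0.936468, PV = 3.371286
  t = 3.5000: CF_t = 3.600000, DF = 0.926279, PV = 3.334605
  t = 4.0000: CF_t = 3.600000, DF = 0.916201, PV = 3.298324
  t = 4.5000: CF_t = 3.600000, DF = 0.906232, PV = 3.262437
  t = 5.0000: CF_t = 3.600000, DF = 0.896372, PV = 3.226940
  t = 5.5000: CF_t = 3.600000, DF = 0.886620, PV = 3.191830
  t = 6.0000: CF_t = 3.600000, DF = 0.876973, PV = 3.157102
  t = 6.5000: CF_t = 3.600000, DF = 0.867431, PV = 3.122752
  t = 7.0000: CF_t = 103.600000, DF = 0.857993, PV = 88.888091
Price P = sum_t PV_t = 132.274284
First compute Macaulay numerator sum_t t * PV_t:
  t * PV_t at t = 0.5000: 1.780415
  t * PV_t at t = 1.0000: 3.522088
  t * PV_t at t = 1.5000: 5.225650
  t * PV_t at t = 2.0000: 6.891724
  t * PV_t at t = 2.5000: 8.520925
  t * PV_t at t = 3.0000: 10.113857
  t * PV_t at t = 3.5000: 11.671118
  t * PV_t at t = 4.0000: 13.193294
  t * PV_t at t = 4.5000: 14.680965
  t * PV_t at t = 5.0000: 16.134702
  t * PV_t at t = 5.5000: 17.555066
  t * PV_t at t = 6.0000: 18.942613
  t * PV_t at t = 6.5000: 20.297887
  t * PV_t at t = 7.0000: 622.216634
Macaulay duration D = 770.746939 / 132.274284 = 5.826884
Modified duration = D / (1 + y/m) = 5.826884 / (1 + 0.011000) = 5.763486

Answer: Modified duration = 5.7635


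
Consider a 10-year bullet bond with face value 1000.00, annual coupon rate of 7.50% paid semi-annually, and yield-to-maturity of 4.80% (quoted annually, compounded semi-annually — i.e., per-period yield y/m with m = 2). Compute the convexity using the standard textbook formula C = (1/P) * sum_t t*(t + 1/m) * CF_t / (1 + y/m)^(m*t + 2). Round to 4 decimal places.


Coupon per period c = face * coupon_rate / m = 37.500000
Periods per year m = 2; per-period yield y/m = 0.024000
Number of cashflows N = 20
Cashflows (t years, CF_t, discount factor 1/(1+y/m)^(m*t), PV):
  t = 0.5000: CF_t = 37.500000, DF = 0.976562, PV = 36.621094
  t = 1.0000: CF_t = 37.500000, DF = 0.953674, PV = 35.762787
  t = 1.5000: CF_t = 37.500000, DF = 0.931323, PV = 34.924597
  t = 2.0000: CF_t = 37.500000, DF = 0.909495, PV = 34.106051
  t = 2.5000: CF_t = 37.500000, DF = 0.888178, PV = 33.306691
  t = 3.0000: CF_t = 37.500000, DF = 0.867362, PV = 32.526065
  t = 3.5000: CF_t = 37.500000, DF = 0.847033, PV = 31.763736
  t = 4.0000: CF_t = 37.500000, DF = 0.827181, PV = 31.019273
  t = 4.5000: CF_t = 37.500000, DF = 0.807794, PV = 30.292259
  t = 5.0000: CF_t = 37.500000, DF = 0.788861, PV = 29.582284
  t = 5.5000: CF_t = 37.500000, DF = 0.770372, PV = 28.888949
  t = 6.0000: CF_t = 37.500000, DF = 0.752316, PV = 28.211864
  t = 6.5000: CF_t = 37.500000, DF = 0.734684, PV = 27.550649
  t = 7.0000: CF_t = 37.500000, DF = 0.717465, PV = 26.904931
  t = 7.5000: CF_t = 37.500000, DF = 0.700649, PV = 26.274346
  t = 8.0000: CF_t = 37.500000, DF = 0.684228, PV = 25.658541
  t = 8.5000: CF_t = 37.500000, DF = 0.668191, PV = 25.057169
  t = 9.0000: CF_t = 37.500000, DF = 0.652530, PV = 24.469892
  t = 9.5000: CF_t = 37.500000, DF = 0.637237, PV = 23.896379
  t = 10.0000: CF_t = 1037.500000, DF = 0.622302, PV = 645.637835
Price P = sum_t PV_t = 1212.455391
Convexity numerator sum_t t*(t + 1/m) * CF_t / (1+y/m)^(m*t + 2):
  t = 0.5000: term = 17.462298
  t = 1.0000: term = 51.159077
  t = 1.5000: term = 99.920072
  t = 2.0000: term = 162.630326
  t = 2.5000: term = 238.228016
  t = 3.0000: term = 325.702366
  t = 3.5000: term = 424.091623
  t = 4.0000: term = 532.481111
  t = 4.5000: term = 650.001356
  t = 5.0000: term = 775.826272
  t = 5.5000: term = 909.171412
  t = 6.0000: term = 1049.292290
  t = 6.5000: term = 1195.482752
  t = 7.0000: term = 1347.073414
  t = 7.5000: term = 1503.430149
  t = 8.0000: term = 1663.952639
  t = 8.5000: term = 1828.072968
  t = 9.0000: term = 1995.254273
  t = 9.5000: term = 2164.989446
  t = 10.0000: term = 64651.463206
Convexity = (1/P) * sum = 81585.685068 / 1212.455391 = 67.289639

Answer: Convexity = 67.2896


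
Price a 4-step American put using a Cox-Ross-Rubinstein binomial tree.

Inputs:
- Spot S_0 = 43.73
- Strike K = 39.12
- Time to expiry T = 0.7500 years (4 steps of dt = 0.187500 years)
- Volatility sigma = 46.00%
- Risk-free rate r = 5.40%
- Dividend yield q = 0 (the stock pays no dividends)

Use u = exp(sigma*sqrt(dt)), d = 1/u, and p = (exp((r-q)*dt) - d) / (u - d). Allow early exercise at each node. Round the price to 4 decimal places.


dt = T/N = 0.187500
u = exp(sigma*sqrt(dt)) = 1.220409; d = 1/u = 0.819398
p = (exp((r-q)*dt) - d) / (u - d) = 0.475744
Discount per step: exp(-r*dt) = 0.989926
Stock lattice S(k, i) with i counting down-moves:
  k=0: S(0,0) = 43.7300
  k=1: S(1,0) = 53.3685; S(1,1) = 35.8323
  k=2: S(2,0) = 65.1314; S(2,1) = 43.7300; S(2,2) = 29.3609
  k=3: S(3,0) = 79.4869; S(3,1) = 53.3685; S(3,2) = 35.8323; S(3,3) = 24.0582
  k=4: S(4,0) = 97.0065; S(4,1) = 65.1314; S(4,2) = 43.7300; S(4,3) = 29.3609; S(4,4) = 19.7132
Terminal payoffs V(N, i) = max(K - S_T, 0):
  V(4,0) = 0.000000; V(4,1) = 0.000000; V(4,2) = 0.000000; V(4,3) = 9.759135; V(4,4) = 19.406750
Backward induction: V(k, i) = exp(-r*dt) * [p * V(k+1, i) + (1-p) * V(k+1, i+1)]; then take max(V_cont, immediate exercise) for American.
  V(3,0) = exp(-r*dt) * [p*0.000000 + (1-p)*0.000000] = 0.000000; exercise = 0.000000; V(3,0) = max -> 0.000000
  V(3,1) = exp(-r*dt) * [p*0.000000 + (1-p)*0.000000] = 0.000000; exercise = 0.000000; V(3,1) = max -> 0.000000
  V(3,2) = exp(-r*dt) * [p*0.000000 + (1-p)*9.759135] = 5.064739; exercise = 3.287743; V(3,2) = max -> 5.064739
  V(3,3) = exp(-r*dt) * [p*9.759135 + (1-p)*19.406750] = 14.667686; exercise = 15.061777; V(3,3) = max -> 15.061777
  V(2,0) = exp(-r*dt) * [p*0.000000 + (1-p)*0.000000] = 0.000000; exercise = 0.000000; V(2,0) = max -> 0.000000
  V(2,1) = exp(-r*dt) * [p*0.000000 + (1-p)*5.064739] = 2.628469; exercise = 0.000000; V(2,1) = max -> 2.628469
  V(2,2) = exp(-r*dt) * [p*5.064739 + (1-p)*15.061777] = 10.201923; exercise = 9.759135; V(2,2) = max -> 10.201923
  V(1,0) = exp(-r*dt) * [p*0.000000 + (1-p)*2.628469] = 1.364108; exercise = 0.000000; V(1,0) = max -> 1.364108
  V(1,1) = exp(-r*dt) * [p*2.628469 + (1-p)*10.201923] = 6.532418; exercise = 3.287743; V(1,1) = max -> 6.532418
  V(0,0) = exp(-r*dt) * [p*1.364108 + (1-p)*6.532418] = 4.032586; exercise = 0.000000; V(0,0) = max -> 4.032586

Answer: Price = V(0,0) = 4.0326


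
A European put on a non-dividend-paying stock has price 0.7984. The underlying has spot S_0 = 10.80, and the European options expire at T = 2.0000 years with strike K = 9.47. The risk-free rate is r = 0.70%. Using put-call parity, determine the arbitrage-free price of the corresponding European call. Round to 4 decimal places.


Put-call parity: C - P = S_0 * exp(-qT) - K * exp(-rT).
S_0 * exp(-qT) = 10.8000 * 1.00000000 = 10.80000000
K * exp(-rT) = 9.4700 * 0.98609754 = 9.33834374
C = P + S*exp(-qT) - K*exp(-rT)
C = 0.7984 + 10.80000000 - 9.33834374 = 2.2601

Answer: Call price = 2.2601


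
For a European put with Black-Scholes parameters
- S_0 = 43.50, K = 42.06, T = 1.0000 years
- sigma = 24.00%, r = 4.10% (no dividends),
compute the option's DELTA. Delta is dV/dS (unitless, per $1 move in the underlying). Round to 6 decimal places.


d1 = 0.4310990326; d2 = 0.1910990326
phi(d1) = 0.3635415362; exp(-qT) = 1.0000000000; exp(-rT) = 0.9598291299
N(-d1) = 0.3331981820
Delta = -exp(-qT) * N(-d1) = -1.0000000000 * 0.3331981820 = -0.333198

Answer: Delta = -0.333198


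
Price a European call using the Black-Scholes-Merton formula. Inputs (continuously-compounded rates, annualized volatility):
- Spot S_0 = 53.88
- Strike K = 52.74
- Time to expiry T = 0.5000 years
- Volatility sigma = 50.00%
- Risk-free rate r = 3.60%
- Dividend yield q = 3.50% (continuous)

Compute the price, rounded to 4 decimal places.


d1 = (ln(S/K) + (r - q + 0.5*sigma^2) * T) / (sigma * sqrt(T)) = 0.23867731
d2 = d1 - sigma * sqrt(T) = -0.11487609
exp(-rT) = 0.98216103; exp(-qT) = 0.98265224
C = S_0 * exp(-qT) * N(d1) - K * exp(-rT) * N(d2)
N(d1) = 0.59432209; N(d2) = 0.45427167
C = 53.8800 * 0.98265224 * 0.59432209 - 52.7400 * 0.98216103 * 0.45427167 = 7.9357

Answer: Price = 7.9357


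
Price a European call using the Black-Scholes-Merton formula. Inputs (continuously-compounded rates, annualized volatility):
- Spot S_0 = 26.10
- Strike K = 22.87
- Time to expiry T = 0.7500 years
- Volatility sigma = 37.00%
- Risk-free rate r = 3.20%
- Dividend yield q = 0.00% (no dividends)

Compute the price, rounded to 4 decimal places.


d1 = (ln(S/K) + (r - q + 0.5*sigma^2) * T) / (sigma * sqrt(T)) = 0.64740254
d2 = d1 - sigma * sqrt(T) = 0.32697314
exp(-rT) = 0.97628571; exp(-qT) = 1.00000000
C = S_0 * exp(-qT) * N(d1) - K * exp(-rT) * N(d2)
N(d1) = 0.74131427; N(d2) = 0.62815590
C = 26.1000 * 1.00000000 * 0.74131427 - 22.8700 * 0.97628571 * 0.62815590 = 5.3231

Answer: Price = 5.3231


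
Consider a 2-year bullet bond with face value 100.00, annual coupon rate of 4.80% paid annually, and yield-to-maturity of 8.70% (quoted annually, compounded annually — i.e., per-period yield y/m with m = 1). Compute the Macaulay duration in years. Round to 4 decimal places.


Answer: Macaulay duration = 1.9526 years

Derivation:
Coupon per period c = face * coupon_rate / m = 4.800000
Periods per year m = 1; per-period yield y/m = 0.087000
Number of cashflows N = 2
Cashflows (t years, CF_t, discount factor 1/(1+y/m)^(m*t), PV):
  t = 1.0000: CF_t = 4.800000, DF = 0.919963, PV = 4.415823
  t = 2.0000: CF_t = 104.800000, DF = 0.846332, PV = 88.695624
Price P = sum_t PV_t = 93.111448
Macaulay numerator sum_t t * PV_t:
  t * PV_t at t = 1.0000: 4.415823
  t * PV_t at t = 2.0000: 177.391248
Macaulay duration D = (sum_t t * PV_t) / P = 181.807072 / 93.111448 = 1.952575


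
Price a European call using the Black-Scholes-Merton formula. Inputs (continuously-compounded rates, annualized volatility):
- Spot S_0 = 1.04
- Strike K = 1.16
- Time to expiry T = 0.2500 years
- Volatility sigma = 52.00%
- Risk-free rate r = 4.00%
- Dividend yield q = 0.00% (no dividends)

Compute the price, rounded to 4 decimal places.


Answer: Price = 0.0670

Derivation:
d1 = (ln(S/K) + (r - q + 0.5*sigma^2) * T) / (sigma * sqrt(T)) = -0.25153574
d2 = d1 - sigma * sqrt(T) = -0.51153574
exp(-rT) = 0.99004983; exp(-qT) = 1.00000000
C = S_0 * exp(-qT) * N(d1) - K * exp(-rT) * N(d2)
N(d1) = 0.40069997; N(d2) = 0.30448799
C = 1.0400 * 1.00000000 * 0.40069997 - 1.1600 * 0.99004983 * 0.30448799 = 0.0670


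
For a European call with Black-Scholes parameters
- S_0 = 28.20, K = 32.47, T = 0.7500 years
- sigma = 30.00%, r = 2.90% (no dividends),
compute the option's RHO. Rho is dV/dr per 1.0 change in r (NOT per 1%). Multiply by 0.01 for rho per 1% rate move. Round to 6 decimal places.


d1 = -0.3290689003; d2 = -0.5888765214
phi(d1) = 0.3779166147; exp(-qT) = 1.0000000000; exp(-rT) = 0.9784848257
N(d2) = 0.2779720544
Rho = K*T*exp(-rT)*N(d2) = 32.4700 * 0.7500 * 0.9784848257 * 0.2779720544 = 6.623671

Answer: Rho = 6.623671


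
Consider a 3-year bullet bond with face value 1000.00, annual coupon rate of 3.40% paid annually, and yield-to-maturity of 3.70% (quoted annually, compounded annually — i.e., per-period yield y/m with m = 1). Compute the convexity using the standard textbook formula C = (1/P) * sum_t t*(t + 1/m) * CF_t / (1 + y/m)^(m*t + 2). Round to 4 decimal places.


Coupon per period c = face * coupon_rate / m = 34.000000
Periods per year m = 1; per-period yield y/m = 0.037000
Number of cashflows N = 3
Cashflows (t years, CF_t, discount factor 1/(1+y/m)^(m*t), PV):
  t = 1.0000: CF_t = 34.000000, DF = 0.964320, PV = 32.786885
  t = 2.0000: CF_t = 34.000000, DF = 0.929913, PV = 31.617054
  t = 3.0000: CF_t = 1034.000000, DF = 0.896734, PV = 927.223157
Price P = sum_t PV_t = 991.627097
Convexity numerator sum_t t*(t + 1/m) * CF_t / (1+y/m)^(m*t + 2):
  t = 1.0000: term = 60.977925
  t = 2.0000: term = 176.406727
  t = 3.0000: term = 10346.846421
Convexity = (1/P) * sum = 10584.231073 / 991.627097 = 10.673600

Answer: Convexity = 10.6736


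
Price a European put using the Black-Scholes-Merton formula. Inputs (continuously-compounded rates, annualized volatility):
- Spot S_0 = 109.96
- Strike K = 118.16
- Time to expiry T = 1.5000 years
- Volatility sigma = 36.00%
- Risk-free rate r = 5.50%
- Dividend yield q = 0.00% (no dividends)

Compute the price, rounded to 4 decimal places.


d1 = (ln(S/K) + (r - q + 0.5*sigma^2) * T) / (sigma * sqrt(T)) = 0.24444326
d2 = d1 - sigma * sqrt(T) = -0.19646490
exp(-rT) = 0.92081144; exp(-qT) = 1.00000000
P = K * exp(-rT) * N(-d2) - S_0 * exp(-qT) * N(-d1)
N(-d1) = 0.40344377; N(-d2) = 0.57787685
P = 118.1600 * 0.92081144 * 0.57787685 - 109.9600 * 1.00000000 * 0.40344377 = 18.5121

Answer: Price = 18.5121


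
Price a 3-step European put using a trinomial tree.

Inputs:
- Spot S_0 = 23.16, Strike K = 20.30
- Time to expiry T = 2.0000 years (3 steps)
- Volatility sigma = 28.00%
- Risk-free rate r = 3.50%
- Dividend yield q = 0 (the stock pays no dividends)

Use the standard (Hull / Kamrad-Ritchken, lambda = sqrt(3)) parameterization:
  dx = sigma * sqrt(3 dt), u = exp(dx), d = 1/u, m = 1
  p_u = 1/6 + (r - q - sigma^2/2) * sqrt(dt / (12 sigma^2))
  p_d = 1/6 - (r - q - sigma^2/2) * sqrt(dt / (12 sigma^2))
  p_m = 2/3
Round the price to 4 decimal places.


Answer: Price = V(0,0) = 1.6503

Derivation:
dt = T/N = 0.666667; dx = sigma*sqrt(3*dt) = 0.395980
u = exp(dx) = 1.485839; d = 1/u = 0.673020
p_u = 0.163131, p_m = 0.666667, p_d = 0.170202
Discount per step: exp(-r*dt) = 0.976937
Stock lattice S(k, j) with j the centered position index:
  k=0: S(0,+0) = 23.1600
  k=1: S(1,-1) = 15.5871; S(1,+0) = 23.1600; S(1,+1) = 34.4120
  k=2: S(2,-2) = 10.4905; S(2,-1) = 15.5871; S(2,+0) = 23.1600; S(2,+1) = 34.4120; S(2,+2) = 51.1308
  k=3: S(3,-3) = 7.0603; S(3,-2) = 10.4905; S(3,-1) = 15.5871; S(3,+0) = 23.1600; S(3,+1) = 34.4120; S(3,+2) = 51.1308; S(3,+3) = 75.9721
Terminal payoffs V(N, j) = max(K - S_T, 0):
  V(3,-3) = 13.239702; V(3,-2) = 9.809532; V(3,-1) = 4.712850; V(3,+0) = 0.000000; V(3,+1) = 0.000000; V(3,+2) = 0.000000; V(3,+3) = 0.000000
Backward induction: V(k, j) = exp(-r*dt) * [p_u * V(k+1, j+1) + p_m * V(k+1, j) + p_d * V(k+1, j-1)]
  V(2,-2) = exp(-r*dt) * [p_u*4.712850 + p_m*9.809532 + p_d*13.239702] = 9.341398
  V(2,-1) = exp(-r*dt) * [p_u*0.000000 + p_m*4.712850 + p_d*9.809532] = 4.700535
  V(2,+0) = exp(-r*dt) * [p_u*0.000000 + p_m*0.000000 + p_d*4.712850] = 0.783638
  V(2,+1) = exp(-r*dt) * [p_u*0.000000 + p_m*0.000000 + p_d*0.000000] = 0.000000
  V(2,+2) = exp(-r*dt) * [p_u*0.000000 + p_m*0.000000 + p_d*0.000000] = 0.000000
  V(1,-1) = exp(-r*dt) * [p_u*0.783638 + p_m*4.700535 + p_d*9.341398] = 4.739562
  V(1,+0) = exp(-r*dt) * [p_u*0.000000 + p_m*0.783638 + p_d*4.700535] = 1.291966
  V(1,+1) = exp(-r*dt) * [p_u*0.000000 + p_m*0.000000 + p_d*0.783638] = 0.130301
  V(0,+0) = exp(-r*dt) * [p_u*0.130301 + p_m*1.291966 + p_d*4.739562] = 1.650291


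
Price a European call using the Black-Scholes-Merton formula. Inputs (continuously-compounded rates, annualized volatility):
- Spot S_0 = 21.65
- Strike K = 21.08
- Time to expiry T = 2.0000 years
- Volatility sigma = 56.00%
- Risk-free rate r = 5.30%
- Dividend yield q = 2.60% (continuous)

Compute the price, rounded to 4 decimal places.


d1 = (ln(S/K) + (r - q + 0.5*sigma^2) * T) / (sigma * sqrt(T)) = 0.49785460
d2 = d1 - sigma * sqrt(T) = -0.29410499
exp(-rT) = 0.89942465; exp(-qT) = 0.94932887
C = S_0 * exp(-qT) * N(d1) - K * exp(-rT) * N(d2)
N(d1) = 0.69070674; N(d2) = 0.38433884
C = 21.6500 * 0.94932887 * 0.69070674 - 21.0800 * 0.89942465 * 0.38433884 = 6.9091

Answer: Price = 6.9091


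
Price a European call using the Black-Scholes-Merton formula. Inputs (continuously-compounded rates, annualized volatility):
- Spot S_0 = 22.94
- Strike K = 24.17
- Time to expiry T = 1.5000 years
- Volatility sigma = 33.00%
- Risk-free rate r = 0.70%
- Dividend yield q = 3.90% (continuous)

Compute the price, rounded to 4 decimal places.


Answer: Price = 2.6172

Derivation:
d1 = (ln(S/K) + (r - q + 0.5*sigma^2) * T) / (sigma * sqrt(T)) = -0.04590958
d2 = d1 - sigma * sqrt(T) = -0.45007539
exp(-rT) = 0.98955493; exp(-qT) = 0.94317824
C = S_0 * exp(-qT) * N(d1) - K * exp(-rT) * N(d2)
N(d1) = 0.48169116; N(d2) = 0.32632804
C = 22.9400 * 0.94317824 * 0.48169116 - 24.1700 * 0.98955493 * 0.32632804 = 2.6172


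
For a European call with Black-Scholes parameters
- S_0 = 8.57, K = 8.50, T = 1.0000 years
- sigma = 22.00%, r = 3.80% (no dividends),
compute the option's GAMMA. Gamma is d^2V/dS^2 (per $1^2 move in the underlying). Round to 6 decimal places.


Answer: Gamma = 0.201034

Derivation:
d1 = 0.3200071323; d2 = 0.1000071323
phi(d1) = 0.3790296611; exp(-qT) = 1.0000000000; exp(-rT) = 0.9627129409
Gamma = exp(-qT) * phi(d1) / (S * sigma * sqrt(T)) = 1.0000000000 * 0.3790296611 / (8.5700 * 0.2200 * 1.0000000000) = 0.201034


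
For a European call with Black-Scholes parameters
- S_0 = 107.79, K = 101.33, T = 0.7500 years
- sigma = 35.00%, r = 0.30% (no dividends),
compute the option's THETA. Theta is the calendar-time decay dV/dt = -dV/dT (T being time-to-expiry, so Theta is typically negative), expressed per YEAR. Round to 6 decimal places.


d1 = 0.3628724709; d2 = 0.0597635795
phi(d1) = 0.3735226072; exp(-qT) = 1.0000000000; exp(-rT) = 0.9977525294
Theta = -S*exp(-qT)*phi(d1)*sigma/(2*sqrt(T)) - r*K*exp(-rT)*N(d2) + q*S*exp(-qT)*N(d1)
N(d1) = 0.6416499239; N(d2) = 0.5238280335; sqrt(T) = 0.8660254038
Term 1 = -107.7900 * 1.0000000000 * 0.3735226072 * 0.3500 / (2 * 0.8660254038) = -8.1358471580
Term 2 = -0.0030 * 101.3300 * 0.9977525294 * 0.5238280335 = -0.1588806001
Term 3 = 0 (no dividend yield, q = 0)
Theta = -8.1358471580 + (-0.1588806001) + (0.0000000000) = -8.294728

Answer: Theta = -8.294728


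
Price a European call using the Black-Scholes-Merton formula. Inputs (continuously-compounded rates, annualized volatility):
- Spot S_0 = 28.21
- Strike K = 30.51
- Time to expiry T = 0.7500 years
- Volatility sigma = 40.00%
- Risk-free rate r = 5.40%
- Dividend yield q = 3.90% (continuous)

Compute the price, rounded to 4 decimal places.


d1 = (ln(S/K) + (r - q + 0.5*sigma^2) * T) / (sigma * sqrt(T)) = -0.02057669
d2 = d1 - sigma * sqrt(T) = -0.36698685
exp(-rT) = 0.96030916; exp(-qT) = 0.97117364
C = S_0 * exp(-qT) * N(d1) - K * exp(-rT) * N(d2)
N(d1) = 0.49179167; N(d2) = 0.35681441
C = 28.2100 * 0.97117364 * 0.49179167 - 30.5100 * 0.96030916 * 0.35681441 = 3.0192

Answer: Price = 3.0192


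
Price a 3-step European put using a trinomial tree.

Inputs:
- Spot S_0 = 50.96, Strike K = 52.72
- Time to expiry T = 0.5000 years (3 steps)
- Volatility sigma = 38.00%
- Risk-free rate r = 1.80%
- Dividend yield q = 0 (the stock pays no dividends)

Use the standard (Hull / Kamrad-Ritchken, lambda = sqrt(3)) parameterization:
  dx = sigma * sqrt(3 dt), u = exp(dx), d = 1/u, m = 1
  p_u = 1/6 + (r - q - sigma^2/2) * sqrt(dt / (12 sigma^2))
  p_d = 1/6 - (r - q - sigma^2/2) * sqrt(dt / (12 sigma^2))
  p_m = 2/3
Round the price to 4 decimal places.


dt = T/N = 0.166667; dx = sigma*sqrt(3*dt) = 0.268701
u = exp(dx) = 1.308263; d = 1/u = 0.764372
p_u = 0.149857, p_m = 0.666667, p_d = 0.183476
Discount per step: exp(-r*dt) = 0.997004
Stock lattice S(k, j) with j the centered position index:
  k=0: S(0,+0) = 50.9600
  k=1: S(1,-1) = 38.9524; S(1,+0) = 50.9600; S(1,+1) = 66.6691
  k=2: S(2,-2) = 29.7741; S(2,-1) = 38.9524; S(2,+0) = 50.9600; S(2,+1) = 66.6691; S(2,+2) = 87.2207
  k=3: S(3,-3) = 22.7585; S(3,-2) = 29.7741; S(3,-1) = 38.9524; S(3,+0) = 50.9600; S(3,+1) = 66.6691; S(3,+2) = 87.2207; S(3,+3) = 114.1077
Terminal payoffs V(N, j) = max(K - S_T, 0):
  V(3,-3) = 29.961487; V(3,-2) = 22.945871; V(3,-1) = 13.767598; V(3,+0) = 1.760000; V(3,+1) = 0.000000; V(3,+2) = 0.000000; V(3,+3) = 0.000000
Backward induction: V(k, j) = exp(-r*dt) * [p_u * V(k+1, j+1) + p_m * V(k+1, j) + p_d * V(k+1, j-1)]
  V(2,-2) = exp(-r*dt) * [p_u*13.767598 + p_m*22.945871 + p_d*29.961487] = 22.789166
  V(2,-1) = exp(-r*dt) * [p_u*1.760000 + p_m*13.767598 + p_d*22.945871] = 13.611268
  V(2,+0) = exp(-r*dt) * [p_u*0.000000 + p_m*1.760000 + p_d*13.767598] = 3.688275
  V(2,+1) = exp(-r*dt) * [p_u*0.000000 + p_m*0.000000 + p_d*1.760000] = 0.321950
  V(2,+2) = exp(-r*dt) * [p_u*0.000000 + p_m*0.000000 + p_d*0.000000] = 0.000000
  V(1,-1) = exp(-r*dt) * [p_u*3.688275 + p_m*13.611268 + p_d*22.789166] = 13.766796
  V(1,+0) = exp(-r*dt) * [p_u*0.321950 + p_m*3.688275 + p_d*13.611268] = 4.989446
  V(1,+1) = exp(-r*dt) * [p_u*0.000000 + p_m*0.321950 + p_d*3.688275] = 0.888673
  V(0,+0) = exp(-r*dt) * [p_u*0.888673 + p_m*4.989446 + p_d*13.766796] = 5.967419

Answer: Price = V(0,0) = 5.9674


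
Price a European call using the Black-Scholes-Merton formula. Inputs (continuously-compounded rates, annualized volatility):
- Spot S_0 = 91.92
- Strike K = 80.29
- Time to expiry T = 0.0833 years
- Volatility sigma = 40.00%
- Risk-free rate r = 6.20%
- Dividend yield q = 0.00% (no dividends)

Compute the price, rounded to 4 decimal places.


d1 = (ln(S/K) + (r - q + 0.5*sigma^2) * T) / (sigma * sqrt(T)) = 1.27419688
d2 = d1 - sigma * sqrt(T) = 1.15874992
exp(-rT) = 0.99484871; exp(-qT) = 1.00000000
C = S_0 * exp(-qT) * N(d1) - K * exp(-rT) * N(d2)
N(d1) = 0.89870318; N(d2) = 0.87672093
C = 91.9200 * 1.00000000 * 0.89870318 - 80.2900 * 0.99484871 * 0.87672093 = 12.5795

Answer: Price = 12.5795


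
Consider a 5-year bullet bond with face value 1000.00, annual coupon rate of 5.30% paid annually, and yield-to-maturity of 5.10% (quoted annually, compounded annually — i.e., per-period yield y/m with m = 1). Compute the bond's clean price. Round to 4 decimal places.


Answer: Price = 1008.6351

Derivation:
Coupon per period c = face * coupon_rate / m = 53.000000
Periods per year m = 1; per-period yield y/m = 0.051000
Number of cashflows N = 5
Cashflows (t years, CF_t, discount factor 1/(1+y/m)^(m*t), PV):
  t = 1.0000: CF_t = 53.000000, DF = 0.951475, PV = 50.428164
  t = 2.0000: CF_t = 53.000000, DF = 0.905304, PV = 47.981126
  t = 3.0000: CF_t = 53.000000, DF = 0.861374, PV = 45.652832
  t = 4.0000: CF_t = 53.000000, DF = 0.819576, PV = 43.437518
  t = 5.0000: CF_t = 1053.000000, DF = 0.779806, PV = 821.135430
Price P = sum_t PV_t = 1008.635070


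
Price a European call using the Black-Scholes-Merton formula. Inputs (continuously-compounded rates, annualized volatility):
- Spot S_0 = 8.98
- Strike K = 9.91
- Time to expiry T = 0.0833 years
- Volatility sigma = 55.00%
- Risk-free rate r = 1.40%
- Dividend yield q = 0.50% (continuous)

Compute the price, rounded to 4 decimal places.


d1 = (ln(S/K) + (r - q + 0.5*sigma^2) * T) / (sigma * sqrt(T)) = -0.53670073
d2 = d1 - sigma * sqrt(T) = -0.69544030
exp(-rT) = 0.99883448; exp(-qT) = 0.99958359
C = S_0 * exp(-qT) * N(d1) - K * exp(-rT) * N(d2)
N(d1) = 0.29573718; N(d2) = 0.24338971
C = 8.9800 * 0.99958359 * 0.29573718 - 9.9100 * 0.99883448 * 0.24338971 = 0.2454

Answer: Price = 0.2454


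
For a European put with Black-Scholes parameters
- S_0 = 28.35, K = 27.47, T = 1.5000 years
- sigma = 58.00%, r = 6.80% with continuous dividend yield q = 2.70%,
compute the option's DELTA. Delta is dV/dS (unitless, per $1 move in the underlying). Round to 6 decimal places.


Answer: Delta = -0.300993

Derivation:
d1 = 0.4861428105; d2 = -0.2242092149
phi(d1) = 0.3544790793; exp(-qT) = 0.9603091645; exp(-rT) = 0.9030295517
N(-d1) = 0.3134329579
Delta = -exp(-qT) * N(-d1) = -0.9603091645 * 0.3134329579 = -0.300993


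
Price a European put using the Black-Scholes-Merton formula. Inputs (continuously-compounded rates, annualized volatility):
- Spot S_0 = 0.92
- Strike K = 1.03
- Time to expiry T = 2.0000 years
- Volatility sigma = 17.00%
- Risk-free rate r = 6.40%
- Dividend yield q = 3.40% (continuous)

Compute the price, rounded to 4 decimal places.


Answer: Price = 0.1099

Derivation:
d1 = (ln(S/K) + (r - q + 0.5*sigma^2) * T) / (sigma * sqrt(T)) = -0.09999493
d2 = d1 - sigma * sqrt(T) = -0.34041123
exp(-rT) = 0.87985338; exp(-qT) = 0.93426047
P = K * exp(-rT) * N(-d2) - S_0 * exp(-qT) * N(-d1)
N(-d1) = 0.53982582; N(-d2) = 0.63322657
P = 1.0300 * 0.87985338 * 0.63322657 - 0.9200 * 0.93426047 * 0.53982582 = 0.1099


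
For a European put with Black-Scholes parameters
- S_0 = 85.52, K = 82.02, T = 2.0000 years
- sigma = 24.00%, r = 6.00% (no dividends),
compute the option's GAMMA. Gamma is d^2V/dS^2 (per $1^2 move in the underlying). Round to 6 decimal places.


Answer: Gamma = 0.011153

Derivation:
d1 = 0.6463755799; d2 = 0.3069643249
phi(d1) = 0.3237320122; exp(-qT) = 1.0000000000; exp(-rT) = 0.8869204367
Gamma = exp(-qT) * phi(d1) / (S * sigma * sqrt(T)) = 1.0000000000 * 0.3237320122 / (85.5200 * 0.2400 * 1.4142135624) = 0.011153


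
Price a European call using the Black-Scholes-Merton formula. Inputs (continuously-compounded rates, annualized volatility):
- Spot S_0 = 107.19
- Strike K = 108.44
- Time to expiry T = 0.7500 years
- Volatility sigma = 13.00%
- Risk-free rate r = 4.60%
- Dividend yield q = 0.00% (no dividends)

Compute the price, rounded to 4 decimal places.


Answer: Price = 6.0690

Derivation:
d1 = (ln(S/K) + (r - q + 0.5*sigma^2) * T) / (sigma * sqrt(T)) = 0.25974932
d2 = d1 - sigma * sqrt(T) = 0.14716602
exp(-rT) = 0.96608834; exp(-qT) = 1.00000000
C = S_0 * exp(-qT) * N(d1) - K * exp(-rT) * N(d2)
N(d1) = 0.60247143; N(d2) = 0.55849951
C = 107.1900 * 1.00000000 * 0.60247143 - 108.4400 * 0.96608834 * 0.55849951 = 6.0690


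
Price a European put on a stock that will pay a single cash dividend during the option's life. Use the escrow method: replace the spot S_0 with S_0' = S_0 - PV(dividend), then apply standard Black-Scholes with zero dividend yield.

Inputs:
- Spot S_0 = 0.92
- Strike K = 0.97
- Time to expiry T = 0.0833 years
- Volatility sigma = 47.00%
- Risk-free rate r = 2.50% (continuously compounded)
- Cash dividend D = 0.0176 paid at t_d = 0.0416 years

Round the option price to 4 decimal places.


PV(D) = D * exp(-r * t_d) = 0.0176 * 0.99896054 = 0.01758171
S_0' = S_0 - PV(D) = 0.9200 - 0.01758171 = 0.90241829
d1 = (ln(S_0'/K) + (r + sigma^2/2)*T) / (sigma*sqrt(T)) = -0.44920644
d2 = d1 - sigma*sqrt(T) = -0.58485662
exp(-rT) = 0.99791967
N(-d1) = 0.67335863; N(-d2) = 0.72067794
P = K * exp(-rT) * N(-d2) - S_0' * N(-d1) = 0.9700 * 0.99791967 * 0.72067794 - 0.90241829 * 0.67335863 = 0.0900

Answer: Price = 0.0900


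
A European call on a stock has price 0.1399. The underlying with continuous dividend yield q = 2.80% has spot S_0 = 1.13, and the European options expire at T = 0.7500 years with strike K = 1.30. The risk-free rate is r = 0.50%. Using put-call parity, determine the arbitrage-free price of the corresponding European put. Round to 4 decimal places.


Put-call parity: C - P = S_0 * exp(-qT) - K * exp(-rT).
S_0 * exp(-qT) = 1.1300 * 0.97921896 = 1.10651743
K * exp(-rT) = 1.3000 * 0.99625702 = 1.29513413
P = C - S*exp(-qT) + K*exp(-rT)
P = 0.1399 - 1.10651743 + 1.29513413 = 0.3285

Answer: Put price = 0.3285


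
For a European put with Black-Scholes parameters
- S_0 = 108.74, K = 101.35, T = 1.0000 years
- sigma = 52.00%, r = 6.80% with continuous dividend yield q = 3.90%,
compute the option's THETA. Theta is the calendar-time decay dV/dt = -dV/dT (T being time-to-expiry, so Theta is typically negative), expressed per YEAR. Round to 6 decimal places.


Answer: Theta = -7.731443

Derivation:
d1 = 0.4511150747; d2 = -0.0688849253
phi(d1) = 0.3603458773; exp(-qT) = 0.9617507091; exp(-rT) = 0.9342604736
Theta = -S*exp(-qT)*phi(d1)*sigma/(2*sqrt(T)) + r*K*exp(-rT)*N(-d2) - q*S*exp(-qT)*N(-d1)
N(-d1) = 0.3259533067; N(-d2) = 0.5274593911; sqrt(T) = 1.0000000000
Term 1 = -108.7400 * 0.9617507091 * 0.3603458773 * 0.5200 / (2 * 1.0000000000) = -9.7981650192
Term 2 = 0.0680 * 101.3500 * 0.9342604736 * 0.5274593911 = 3.3961719451
Term 3 = -0.0390 * 108.7400 * 0.9617507091 * 0.3259533067 = -1.3294494909
Theta = -9.7981650192 + (3.3961719451) + (-1.3294494909) = -7.731443


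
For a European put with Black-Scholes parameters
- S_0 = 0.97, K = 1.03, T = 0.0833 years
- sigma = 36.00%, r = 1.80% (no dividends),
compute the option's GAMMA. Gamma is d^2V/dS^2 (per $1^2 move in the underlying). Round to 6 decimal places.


d1 = -0.5112571067; d2 = -0.6151593684
phi(d1) = 0.3500670933; exp(-qT) = 1.0000000000; exp(-rT) = 0.9985017235
Gamma = exp(-qT) * phi(d1) / (S * sigma * sqrt(T)) = 1.0000000000 * 0.3500670933 / (0.9700 * 0.3600 * 0.2886173938) = 3.473398

Answer: Gamma = 3.473398


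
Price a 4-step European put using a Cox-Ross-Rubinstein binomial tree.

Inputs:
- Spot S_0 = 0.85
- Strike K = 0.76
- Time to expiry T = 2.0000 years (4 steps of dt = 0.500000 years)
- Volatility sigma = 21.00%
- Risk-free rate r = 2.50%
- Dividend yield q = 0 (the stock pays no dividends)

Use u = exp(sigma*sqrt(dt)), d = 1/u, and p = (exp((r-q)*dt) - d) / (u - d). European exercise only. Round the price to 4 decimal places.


dt = T/N = 0.500000
u = exp(sigma*sqrt(dt)) = 1.160084; d = 1/u = 0.862007
p = (exp((r-q)*dt) - d) / (u - d) = 0.505144
Discount per step: exp(-r*dt) = 0.987578
Stock lattice S(k, i) with i counting down-moves:
  k=0: S(0,0) = 0.8500
  k=1: S(1,0) = 0.9861; S(1,1) = 0.7327
  k=2: S(2,0) = 1.1439; S(2,1) = 0.8500; S(2,2) = 0.6316
  k=3: S(3,0) = 1.3270; S(3,1) = 0.9861; S(3,2) = 0.7327; S(3,3) = 0.5444
  k=4: S(4,0) = 1.5395; S(4,1) = 1.1439; S(4,2) = 0.8500; S(4,3) = 0.6316; S(4,4) = 0.4693
Terminal payoffs V(N, i) = max(K - S_T, 0):
  V(4,0) = 0.000000; V(4,1) = 0.000000; V(4,2) = 0.000000; V(4,3) = 0.128403; V(4,4) = 0.290689
Backward induction: V(k, i) = exp(-r*dt) * [p * V(k+1, i) + (1-p) * V(k+1, i+1)].
  V(3,0) = exp(-r*dt) * [p*0.000000 + (1-p)*0.000000] = 0.000000
  V(3,1) = exp(-r*dt) * [p*0.000000 + (1-p)*0.000000] = 0.000000
  V(3,2) = exp(-r*dt) * [p*0.000000 + (1-p)*0.128403] = 0.062752
  V(3,3) = exp(-r*dt) * [p*0.128403 + (1-p)*0.290689] = 0.206118
  V(2,0) = exp(-r*dt) * [p*0.000000 + (1-p)*0.000000] = 0.000000
  V(2,1) = exp(-r*dt) * [p*0.000000 + (1-p)*0.062752] = 0.030667
  V(2,2) = exp(-r*dt) * [p*0.062752 + (1-p)*0.206118] = 0.132037
  V(1,0) = exp(-r*dt) * [p*0.000000 + (1-p)*0.030667] = 0.014987
  V(1,1) = exp(-r*dt) * [p*0.030667 + (1-p)*0.132037] = 0.079827
  V(0,0) = exp(-r*dt) * [p*0.014987 + (1-p)*0.079827] = 0.046489

Answer: Price = V(0,0) = 0.0465
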